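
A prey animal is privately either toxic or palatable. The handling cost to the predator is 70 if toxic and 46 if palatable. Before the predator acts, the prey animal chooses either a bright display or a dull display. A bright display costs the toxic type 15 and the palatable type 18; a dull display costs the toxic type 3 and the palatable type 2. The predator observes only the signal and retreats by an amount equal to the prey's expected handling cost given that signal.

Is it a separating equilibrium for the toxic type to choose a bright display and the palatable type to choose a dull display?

If types separate, bright display earns payment 70 and dull display earns 46.
Toxic: bright display gives 70 − 15 = 55; dull display gives 46 − 3 = 43. No deviation. ✓
Palatable: dull display gives 46 − 2 = 44; bright display gives 70 − 18 = 52. Would deviate. ✗

No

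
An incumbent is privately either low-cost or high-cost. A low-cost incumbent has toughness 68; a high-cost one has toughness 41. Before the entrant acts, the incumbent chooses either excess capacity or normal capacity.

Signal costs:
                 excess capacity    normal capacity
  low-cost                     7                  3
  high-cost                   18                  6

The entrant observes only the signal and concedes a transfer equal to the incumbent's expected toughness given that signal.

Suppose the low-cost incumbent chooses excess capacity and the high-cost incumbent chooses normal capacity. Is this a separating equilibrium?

No

If types separate, excess capacity earns payment 68 and normal capacity earns 41.
Low-cost: excess capacity gives 68 − 7 = 61; normal capacity gives 41 − 3 = 38. No deviation. ✓
High-cost: normal capacity gives 41 − 6 = 35; excess capacity gives 68 − 18 = 50. Would deviate. ✗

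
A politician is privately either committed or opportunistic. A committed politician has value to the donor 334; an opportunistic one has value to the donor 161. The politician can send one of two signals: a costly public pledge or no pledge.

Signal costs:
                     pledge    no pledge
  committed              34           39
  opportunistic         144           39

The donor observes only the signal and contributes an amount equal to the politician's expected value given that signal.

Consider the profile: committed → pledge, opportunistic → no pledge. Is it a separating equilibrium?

If types separate, pledge earns payment 334 and no pledge earns 161.
Committed: pledge gives 334 − 34 = 300; no pledge gives 161 − 39 = 122. No deviation. ✓
Opportunistic: no pledge gives 161 − 39 = 122; pledge gives 334 − 144 = 190. Would deviate. ✗

No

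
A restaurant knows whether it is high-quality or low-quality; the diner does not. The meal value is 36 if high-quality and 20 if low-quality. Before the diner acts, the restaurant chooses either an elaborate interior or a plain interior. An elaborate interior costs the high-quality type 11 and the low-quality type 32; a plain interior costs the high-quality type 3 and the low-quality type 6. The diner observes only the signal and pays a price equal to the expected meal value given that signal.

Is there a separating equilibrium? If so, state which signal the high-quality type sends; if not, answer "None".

elaborate interior

Try high-quality → elaborate interior, low-quality → plain interior:
  Under separation the diner infers type exactly: elaborate interior → high-quality (pays 36), plain interior → low-quality (pays 20).
  High-quality: elaborate interior gives 36 − 11 = 25; plain interior gives 20 − 3 = 17. No deviation. ✓
  Low-quality: plain interior gives 20 − 6 = 14; elaborate interior gives 36 − 32 = 4. No deviation. ✓
Both hold — the high-quality type sends elaborate interior.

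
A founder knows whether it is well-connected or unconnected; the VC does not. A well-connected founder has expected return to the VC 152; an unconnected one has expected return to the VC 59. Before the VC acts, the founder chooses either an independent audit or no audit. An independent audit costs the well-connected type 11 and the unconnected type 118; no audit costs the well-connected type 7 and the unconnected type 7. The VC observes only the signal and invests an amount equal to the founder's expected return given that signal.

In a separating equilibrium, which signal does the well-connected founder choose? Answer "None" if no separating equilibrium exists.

Try well-connected → audit, unconnected → no audit:
  Under separation the VC infers type exactly: audit → well-connected (pays 152), no audit → unconnected (pays 59).
  Well-connected: audit gives 152 − 11 = 141; no audit gives 59 − 7 = 52. No deviation. ✓
  Unconnected: no audit gives 59 − 7 = 52; audit gives 152 − 118 = 34. No deviation. ✓
Both hold — the well-connected type sends audit.

audit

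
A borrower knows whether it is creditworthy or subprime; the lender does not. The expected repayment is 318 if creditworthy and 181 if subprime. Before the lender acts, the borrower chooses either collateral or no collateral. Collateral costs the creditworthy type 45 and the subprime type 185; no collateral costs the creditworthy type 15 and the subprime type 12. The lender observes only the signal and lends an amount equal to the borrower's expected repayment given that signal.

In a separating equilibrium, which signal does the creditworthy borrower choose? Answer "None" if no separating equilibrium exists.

Try creditworthy → collateral, subprime → no collateral:
  If types separate, collateral earns payment 318 and no collateral earns 181.
  Creditworthy: collateral gives 318 − 45 = 273; no collateral gives 181 − 15 = 166. No deviation. ✓
  Subprime: no collateral gives 181 − 12 = 169; collateral gives 318 − 185 = 133. No deviation. ✓
Both hold — the creditworthy type sends collateral.

collateral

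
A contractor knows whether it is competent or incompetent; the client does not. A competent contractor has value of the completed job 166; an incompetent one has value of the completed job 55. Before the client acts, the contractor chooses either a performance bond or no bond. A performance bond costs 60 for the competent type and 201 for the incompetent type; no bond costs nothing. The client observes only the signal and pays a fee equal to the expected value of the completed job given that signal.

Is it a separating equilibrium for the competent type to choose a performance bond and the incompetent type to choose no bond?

Yes

Under separation the client infers type exactly: bond → competent (pays 166), no bond → incompetent (pays 55).
Competent: bond gives 166 − 60 = 106; no bond gives 55 − 0 = 55. No deviation. ✓
Incompetent: no bond gives 55 − 0 = 55; bond gives 166 − 201 = -35. No deviation. ✓
Both incentive constraints hold.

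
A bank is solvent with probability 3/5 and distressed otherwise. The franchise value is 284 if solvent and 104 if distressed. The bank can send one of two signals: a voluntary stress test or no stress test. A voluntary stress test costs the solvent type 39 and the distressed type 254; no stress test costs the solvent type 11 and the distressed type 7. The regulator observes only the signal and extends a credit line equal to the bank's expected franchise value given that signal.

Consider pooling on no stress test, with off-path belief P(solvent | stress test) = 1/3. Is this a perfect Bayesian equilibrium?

Yes

On the equilibrium path (no stress test) the regulator holds the prior 3/5 and pays 3/5·284 + 2/5·104 = 212. Off-path (stress test) belief 1/3 gives 1/3·284 + 2/3·104 = 164.
Solvent: no stress test gives 212 − 11 = 201; stress test gives 164 − 39 = 125. Stays. ✓
Distressed: no stress test gives 212 − 7 = 205; stress test gives 164 − 254 = -90. Stays. ✓
Beliefs are Bayes-consistent on-path and both types best-respond.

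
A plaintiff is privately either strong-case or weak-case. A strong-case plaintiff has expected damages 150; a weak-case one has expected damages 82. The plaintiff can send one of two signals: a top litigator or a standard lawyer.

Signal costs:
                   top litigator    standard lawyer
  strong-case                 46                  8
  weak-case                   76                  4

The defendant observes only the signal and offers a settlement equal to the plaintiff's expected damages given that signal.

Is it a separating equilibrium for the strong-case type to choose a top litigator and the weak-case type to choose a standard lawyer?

Yes

If types separate, top litigator earns payment 150 and standard lawyer earns 82.
Strong-case: top litigator gives 150 − 46 = 104; standard lawyer gives 82 − 8 = 74. No deviation. ✓
Weak-case: standard lawyer gives 82 − 4 = 78; top litigator gives 150 − 76 = 74. No deviation. ✓
Both incentive constraints hold.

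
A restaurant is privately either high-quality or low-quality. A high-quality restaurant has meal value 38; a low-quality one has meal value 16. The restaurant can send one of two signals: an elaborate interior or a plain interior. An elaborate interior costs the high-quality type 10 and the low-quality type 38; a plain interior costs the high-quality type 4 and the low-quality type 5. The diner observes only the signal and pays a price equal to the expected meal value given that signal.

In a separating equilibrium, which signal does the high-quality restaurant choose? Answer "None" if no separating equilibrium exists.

elaborate interior

Try high-quality → elaborate interior, low-quality → plain interior:
  If types separate, elaborate interior earns payment 38 and plain interior earns 16.
  High-quality: elaborate interior gives 38 − 10 = 28; plain interior gives 16 − 4 = 12. No deviation. ✓
  Low-quality: plain interior gives 16 − 5 = 11; elaborate interior gives 38 − 38 = 0. No deviation. ✓
Both hold — the high-quality type sends elaborate interior.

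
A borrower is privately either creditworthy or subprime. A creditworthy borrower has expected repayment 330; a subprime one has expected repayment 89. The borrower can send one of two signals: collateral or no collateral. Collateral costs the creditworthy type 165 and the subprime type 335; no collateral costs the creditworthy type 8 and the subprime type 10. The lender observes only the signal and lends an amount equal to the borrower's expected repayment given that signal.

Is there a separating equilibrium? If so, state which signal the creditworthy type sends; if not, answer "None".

collateral

Try creditworthy → collateral, subprime → no collateral:
  Under separation the lender infers type exactly: collateral → creditworthy (pays 330), no collateral → subprime (pays 89).
  Creditworthy: collateral gives 330 − 165 = 165; no collateral gives 89 − 8 = 81. No deviation. ✓
  Subprime: no collateral gives 89 − 10 = 79; collateral gives 330 − 335 = -5. No deviation. ✓
Both hold — the creditworthy type sends collateral.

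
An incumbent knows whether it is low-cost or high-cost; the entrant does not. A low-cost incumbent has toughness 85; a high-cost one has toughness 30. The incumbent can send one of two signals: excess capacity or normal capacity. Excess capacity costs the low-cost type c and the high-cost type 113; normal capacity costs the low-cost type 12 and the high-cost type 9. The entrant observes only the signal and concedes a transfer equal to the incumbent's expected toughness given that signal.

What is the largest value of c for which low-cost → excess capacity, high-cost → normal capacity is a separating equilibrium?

67

Under separation: excess capacity → low-cost (pays 85); normal capacity → high-cost (pays 30).
High-cost: 30 − 9 = 21 ≥ 85 − 113 = -28. Holds regardless of c. ✓
Low-cost: 85 − c ≥ 30 − 12, so c ≤ 85 − 18 = 67.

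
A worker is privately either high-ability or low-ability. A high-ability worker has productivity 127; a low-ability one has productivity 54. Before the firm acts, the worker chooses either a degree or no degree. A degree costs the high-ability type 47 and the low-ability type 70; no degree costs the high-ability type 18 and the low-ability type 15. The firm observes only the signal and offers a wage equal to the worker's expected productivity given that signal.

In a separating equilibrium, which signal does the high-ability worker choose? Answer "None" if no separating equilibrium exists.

None

Try high-ability → degree, low-ability → no degree:
  If types separate, degree earns payment 127 and no degree earns 54.
  High-ability: degree gives 127 − 47 = 80; no degree gives 54 − 18 = 36. No deviation. ✓
  Low-ability: no degree gives 54 − 15 = 39; degree gives 127 − 70 = 57. Would deviate. ✗
Try high-ability → no degree, low-ability → degree:
  If types separate, no degree earns payment 127 and degree earns 54.
  High-ability: no degree gives 127 − 18 = 109; degree gives 54 − 47 = 7. No deviation. ✓
  Low-ability: degree gives 54 − 70 = -16; no degree gives 127 − 15 = 112. Would deviate. ✗
Neither assignment is incentive-compatible.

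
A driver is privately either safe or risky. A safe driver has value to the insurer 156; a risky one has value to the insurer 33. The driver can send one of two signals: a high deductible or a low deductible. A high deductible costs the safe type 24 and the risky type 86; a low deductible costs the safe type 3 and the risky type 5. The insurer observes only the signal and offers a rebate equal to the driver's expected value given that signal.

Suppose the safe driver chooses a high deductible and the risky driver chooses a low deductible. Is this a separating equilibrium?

No

If types separate, high deductible earns payment 156 and low deductible earns 33.
Safe: high deductible gives 156 − 24 = 132; low deductible gives 33 − 3 = 30. No deviation. ✓
Risky: low deductible gives 33 − 5 = 28; high deductible gives 156 − 86 = 70. Would deviate. ✗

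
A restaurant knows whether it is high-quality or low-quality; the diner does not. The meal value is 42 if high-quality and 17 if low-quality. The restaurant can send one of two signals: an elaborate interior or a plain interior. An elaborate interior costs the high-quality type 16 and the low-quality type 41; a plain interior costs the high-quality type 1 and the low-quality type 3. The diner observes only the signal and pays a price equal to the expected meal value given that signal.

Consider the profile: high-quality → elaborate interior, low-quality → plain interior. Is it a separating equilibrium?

If types separate, elaborate interior earns payment 42 and plain interior earns 17.
High-quality: elaborate interior gives 42 − 16 = 26; plain interior gives 17 − 1 = 16. No deviation. ✓
Low-quality: plain interior gives 17 − 3 = 14; elaborate interior gives 42 − 41 = 1. No deviation. ✓
Neither type gains from mimicking the other.

Yes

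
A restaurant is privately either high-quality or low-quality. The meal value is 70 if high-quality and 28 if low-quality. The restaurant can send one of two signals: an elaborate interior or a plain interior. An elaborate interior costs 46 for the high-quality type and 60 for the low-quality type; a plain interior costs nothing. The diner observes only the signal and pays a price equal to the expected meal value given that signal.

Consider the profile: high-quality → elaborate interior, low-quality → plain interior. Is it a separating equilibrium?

No

If types separate, elaborate interior earns payment 70 and plain interior earns 28.
High-quality: elaborate interior gives 70 − 46 = 24; plain interior gives 28 − 0 = 28. Would deviate. ✗
Low-quality: plain interior gives 28 − 0 = 28; elaborate interior gives 70 − 60 = 10. No deviation. ✓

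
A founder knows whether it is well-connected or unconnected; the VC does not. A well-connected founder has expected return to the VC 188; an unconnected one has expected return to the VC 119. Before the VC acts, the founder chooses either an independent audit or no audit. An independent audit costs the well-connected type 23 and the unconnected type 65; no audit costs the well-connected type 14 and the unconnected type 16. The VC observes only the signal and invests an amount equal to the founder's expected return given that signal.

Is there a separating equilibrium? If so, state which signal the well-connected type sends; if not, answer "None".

None

Try well-connected → audit, unconnected → no audit:
  Under separation the VC infers type exactly: audit → well-connected (pays 188), no audit → unconnected (pays 119).
  Well-connected: audit gives 188 − 23 = 165; no audit gives 119 − 14 = 105. No deviation. ✓
  Unconnected: no audit gives 119 − 16 = 103; audit gives 188 − 65 = 123. Would deviate. ✗
Try well-connected → no audit, unconnected → audit:
  Under separation the VC infers type exactly: no audit → well-connected (pays 188), audit → unconnected (pays 119).
  Well-connected: no audit gives 188 − 14 = 174; audit gives 119 − 23 = 96. No deviation. ✓
  Unconnected: audit gives 119 − 65 = 54; no audit gives 188 − 16 = 172. Would deviate. ✗
Neither assignment is incentive-compatible.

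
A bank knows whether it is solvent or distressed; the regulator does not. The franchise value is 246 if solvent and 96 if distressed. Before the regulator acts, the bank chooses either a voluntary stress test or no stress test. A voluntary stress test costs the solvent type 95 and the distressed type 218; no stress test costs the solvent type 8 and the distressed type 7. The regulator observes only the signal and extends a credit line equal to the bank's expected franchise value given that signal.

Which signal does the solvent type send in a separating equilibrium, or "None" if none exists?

Try solvent → stress test, distressed → no stress test:
  If types separate, stress test earns payment 246 and no stress test earns 96.
  Solvent: stress test gives 246 − 95 = 151; no stress test gives 96 − 8 = 88. No deviation. ✓
  Distressed: no stress test gives 96 − 7 = 89; stress test gives 246 − 218 = 28. No deviation. ✓
Both hold — the solvent type sends stress test.

stress test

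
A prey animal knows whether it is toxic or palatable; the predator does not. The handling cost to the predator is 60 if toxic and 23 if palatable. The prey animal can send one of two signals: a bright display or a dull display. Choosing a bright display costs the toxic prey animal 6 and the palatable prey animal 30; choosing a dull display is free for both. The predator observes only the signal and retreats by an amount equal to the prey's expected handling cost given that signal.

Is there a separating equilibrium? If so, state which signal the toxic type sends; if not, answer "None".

None

Try toxic → bright display, palatable → dull display:
  Under separation the predator infers type exactly: bright display → toxic (pays 60), dull display → palatable (pays 23).
  Toxic: bright display gives 60 − 6 = 54; dull display gives 23 − 0 = 23. No deviation. ✓
  Palatable: dull display gives 23 − 0 = 23; bright display gives 60 − 30 = 30. Would deviate. ✗
Try toxic → dull display, palatable → bright display:
  Under separation the predator infers type exactly: dull display → toxic (pays 60), bright display → palatable (pays 23).
  Toxic: dull display gives 60 − 0 = 60; bright display gives 23 − 6 = 17. No deviation. ✓
  Palatable: bright display gives 23 − 30 = -7; dull display gives 60 − 0 = 60. Would deviate. ✗
Neither assignment is incentive-compatible.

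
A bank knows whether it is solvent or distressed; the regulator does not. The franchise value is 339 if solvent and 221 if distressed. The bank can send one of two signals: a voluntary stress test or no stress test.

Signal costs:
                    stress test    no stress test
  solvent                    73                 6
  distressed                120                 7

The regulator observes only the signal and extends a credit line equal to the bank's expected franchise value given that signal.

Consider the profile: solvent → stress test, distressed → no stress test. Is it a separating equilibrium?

No

If types separate, stress test earns payment 339 and no stress test earns 221.
Solvent: stress test gives 339 − 73 = 266; no stress test gives 221 − 6 = 215. No deviation. ✓
Distressed: no stress test gives 221 − 7 = 214; stress test gives 339 − 120 = 219. Would deviate. ✗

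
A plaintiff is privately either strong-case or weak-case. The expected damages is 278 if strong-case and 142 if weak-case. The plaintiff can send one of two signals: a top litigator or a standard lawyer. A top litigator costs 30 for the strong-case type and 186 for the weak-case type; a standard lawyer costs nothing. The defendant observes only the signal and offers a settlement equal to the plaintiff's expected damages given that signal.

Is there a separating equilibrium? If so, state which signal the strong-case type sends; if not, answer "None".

Try strong-case → top litigator, weak-case → standard lawyer:
  If types separate, top litigator earns payment 278 and standard lawyer earns 142.
  Strong-case: top litigator gives 278 − 30 = 248; standard lawyer gives 142 − 0 = 142. No deviation. ✓
  Weak-case: standard lawyer gives 142 − 0 = 142; top litigator gives 278 − 186 = 92. No deviation. ✓
Both hold — the strong-case type sends top litigator.

top litigator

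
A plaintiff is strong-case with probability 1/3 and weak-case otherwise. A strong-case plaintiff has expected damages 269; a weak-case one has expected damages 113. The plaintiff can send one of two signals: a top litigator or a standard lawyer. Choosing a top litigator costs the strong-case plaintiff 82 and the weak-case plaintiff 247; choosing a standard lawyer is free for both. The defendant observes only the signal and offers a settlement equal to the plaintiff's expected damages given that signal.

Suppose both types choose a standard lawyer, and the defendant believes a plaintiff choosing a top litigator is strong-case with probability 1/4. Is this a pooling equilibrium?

At the pooled signal (standard lawyer) the defendant holds the prior 1/3 and pays 1/3·269 + 2/3·113 = 165. Off-path (top litigator) belief 1/4 gives 1/4·269 + 3/4·113 = 152.
Strong-case: standard lawyer gives 165 − 0 = 165; top litigator gives 152 − 82 = 70. Stays. ✓
Weak-case: standard lawyer gives 165 − 0 = 165; top litigator gives 152 − 247 = -95. Stays. ✓

Yes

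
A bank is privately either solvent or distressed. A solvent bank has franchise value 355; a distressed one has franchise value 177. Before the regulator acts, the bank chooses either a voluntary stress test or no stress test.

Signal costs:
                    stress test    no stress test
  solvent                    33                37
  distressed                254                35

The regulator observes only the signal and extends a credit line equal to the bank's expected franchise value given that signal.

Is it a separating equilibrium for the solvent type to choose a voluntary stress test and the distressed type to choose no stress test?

Yes

Under separation the regulator infers type exactly: stress test → solvent (pays 355), no stress test → distressed (pays 177).
Solvent: stress test gives 355 − 33 = 322; no stress test gives 177 − 37 = 140. No deviation. ✓
Distressed: no stress test gives 177 − 35 = 142; stress test gives 355 − 254 = 101. No deviation. ✓
Neither type gains from mimicking the other.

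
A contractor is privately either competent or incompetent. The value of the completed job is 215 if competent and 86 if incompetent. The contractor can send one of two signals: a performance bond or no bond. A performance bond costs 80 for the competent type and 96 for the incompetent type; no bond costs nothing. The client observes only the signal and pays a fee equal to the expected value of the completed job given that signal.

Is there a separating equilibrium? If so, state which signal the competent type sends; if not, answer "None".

Try competent → bond, incompetent → no bond:
  Under separation the client infers type exactly: bond → competent (pays 215), no bond → incompetent (pays 86).
  Competent: bond gives 215 − 80 = 135; no bond gives 86 − 0 = 86. No deviation. ✓
  Incompetent: no bond gives 86 − 0 = 86; bond gives 215 − 96 = 119. Would deviate. ✗
Try competent → no bond, incompetent → bond:
  Under separation the client infers type exactly: no bond → competent (pays 215), bond → incompetent (pays 86).
  Competent: no bond gives 215 − 0 = 215; bond gives 86 − 80 = 6. No deviation. ✓
  Incompetent: bond gives 86 − 96 = -10; no bond gives 215 − 0 = 215. Would deviate. ✗
Neither assignment is incentive-compatible.

None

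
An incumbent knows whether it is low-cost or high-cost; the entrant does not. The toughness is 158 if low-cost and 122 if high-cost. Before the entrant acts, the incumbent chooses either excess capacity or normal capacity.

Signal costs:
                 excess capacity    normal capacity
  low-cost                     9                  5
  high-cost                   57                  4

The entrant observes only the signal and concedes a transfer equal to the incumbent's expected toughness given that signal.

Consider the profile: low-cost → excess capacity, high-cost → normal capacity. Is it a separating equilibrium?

Yes

Under separation the entrant infers type exactly: excess capacity → low-cost (pays 158), normal capacity → high-cost (pays 122).
Low-cost: excess capacity gives 158 − 9 = 149; normal capacity gives 122 − 5 = 117. No deviation. ✓
High-cost: normal capacity gives 122 − 4 = 118; excess capacity gives 158 − 57 = 101. No deviation. ✓
Both incentive constraints hold.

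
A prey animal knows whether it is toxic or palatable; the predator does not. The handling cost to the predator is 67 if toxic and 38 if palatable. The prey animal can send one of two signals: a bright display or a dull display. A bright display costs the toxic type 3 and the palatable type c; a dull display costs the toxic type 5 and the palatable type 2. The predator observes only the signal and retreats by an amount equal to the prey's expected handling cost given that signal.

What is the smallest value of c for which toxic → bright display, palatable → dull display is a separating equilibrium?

31

Under separation: bright display → toxic (pays 67); dull display → palatable (pays 38).
Toxic: 67 − 3 = 64 ≥ 38 − 5 = 33. Holds regardless of c. ✓
Palatable: 38 − 2 ≥ 67 − c, so c ≥ 67 − 36 = 31.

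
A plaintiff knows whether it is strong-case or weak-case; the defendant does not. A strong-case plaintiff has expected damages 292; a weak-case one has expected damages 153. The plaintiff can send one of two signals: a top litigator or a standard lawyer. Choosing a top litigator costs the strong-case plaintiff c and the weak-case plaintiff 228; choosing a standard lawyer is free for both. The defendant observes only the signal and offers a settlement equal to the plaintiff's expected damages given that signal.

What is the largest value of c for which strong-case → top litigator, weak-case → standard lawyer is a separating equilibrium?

139

Under separation: top litigator → strong-case (pays 292); standard lawyer → weak-case (pays 153).
Weak-case: 153 − 0 = 153 ≥ 292 − 228 = 64. Holds regardless of c. ✓
Strong-case: 292 − c ≥ 153 − 0, so c ≤ 292 − 153 = 139.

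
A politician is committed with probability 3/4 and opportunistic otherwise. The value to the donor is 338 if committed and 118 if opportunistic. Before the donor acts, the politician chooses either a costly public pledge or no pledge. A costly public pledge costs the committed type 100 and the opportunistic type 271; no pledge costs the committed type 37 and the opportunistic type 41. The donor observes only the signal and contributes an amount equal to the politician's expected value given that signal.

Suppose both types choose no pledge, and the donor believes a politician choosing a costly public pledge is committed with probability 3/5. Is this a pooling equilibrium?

On the equilibrium path (no pledge) the donor holds the prior 3/4 and pays 3/4·338 + 1/4·118 = 283. Off-path (pledge) belief 3/5 gives 3/5·338 + 2/5·118 = 250.
Committed: no pledge gives 283 − 37 = 246; pledge gives 250 − 100 = 150. Stays. ✓
Opportunistic: no pledge gives 283 − 41 = 242; pledge gives 250 − 271 = -21. Stays. ✓
Beliefs are Bayes-consistent on-path and both types best-respond.

Yes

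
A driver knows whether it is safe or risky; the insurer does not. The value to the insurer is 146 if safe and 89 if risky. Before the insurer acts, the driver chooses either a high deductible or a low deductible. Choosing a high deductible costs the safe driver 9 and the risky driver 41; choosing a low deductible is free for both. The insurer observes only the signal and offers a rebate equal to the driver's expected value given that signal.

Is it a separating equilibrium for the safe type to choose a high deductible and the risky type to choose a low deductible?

If types separate, high deductible earns payment 146 and low deductible earns 89.
Safe: high deductible gives 146 − 9 = 137; low deductible gives 89 − 0 = 89. No deviation. ✓
Risky: low deductible gives 89 − 0 = 89; high deductible gives 146 − 41 = 105. Would deviate. ✗

No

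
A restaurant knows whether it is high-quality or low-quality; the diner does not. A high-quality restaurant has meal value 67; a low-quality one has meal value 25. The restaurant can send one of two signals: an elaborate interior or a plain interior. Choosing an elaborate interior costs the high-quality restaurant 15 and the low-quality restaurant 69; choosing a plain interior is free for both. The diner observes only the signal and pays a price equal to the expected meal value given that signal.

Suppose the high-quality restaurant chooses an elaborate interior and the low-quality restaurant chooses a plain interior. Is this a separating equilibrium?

Under separation the diner infers type exactly: elaborate interior → high-quality (pays 67), plain interior → low-quality (pays 25).
High-quality: elaborate interior gives 67 − 15 = 52; plain interior gives 25 − 0 = 25. No deviation. ✓
Low-quality: plain interior gives 25 − 0 = 25; elaborate interior gives 67 − 69 = -2. No deviation. ✓
Both incentive constraints hold.

Yes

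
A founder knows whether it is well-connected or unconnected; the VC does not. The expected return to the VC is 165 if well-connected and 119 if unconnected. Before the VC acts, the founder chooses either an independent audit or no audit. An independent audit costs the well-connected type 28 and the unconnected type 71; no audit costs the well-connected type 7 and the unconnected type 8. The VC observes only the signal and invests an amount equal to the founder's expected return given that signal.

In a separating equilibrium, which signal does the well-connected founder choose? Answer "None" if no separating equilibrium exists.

audit

Try well-connected → audit, unconnected → no audit:
  If types separate, audit earns payment 165 and no audit earns 119.
  Well-connected: audit gives 165 − 28 = 137; no audit gives 119 − 7 = 112. No deviation. ✓
  Unconnected: no audit gives 119 − 8 = 111; audit gives 165 − 71 = 94. No deviation. ✓
Both hold — the well-connected type sends audit.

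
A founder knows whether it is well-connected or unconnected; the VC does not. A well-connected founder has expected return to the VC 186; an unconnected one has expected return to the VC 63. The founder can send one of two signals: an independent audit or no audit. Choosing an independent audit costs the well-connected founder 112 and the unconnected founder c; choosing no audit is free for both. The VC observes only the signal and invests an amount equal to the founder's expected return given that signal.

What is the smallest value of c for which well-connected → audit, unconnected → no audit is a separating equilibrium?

123

Under separation: audit → well-connected (pays 186); no audit → unconnected (pays 63).
Well-connected: 186 − 112 = 74 ≥ 63 − 0 = 63. Holds regardless of c. ✓
Unconnected: 63 − 0 ≥ 186 − c, so c ≥ 186 − 63 = 123.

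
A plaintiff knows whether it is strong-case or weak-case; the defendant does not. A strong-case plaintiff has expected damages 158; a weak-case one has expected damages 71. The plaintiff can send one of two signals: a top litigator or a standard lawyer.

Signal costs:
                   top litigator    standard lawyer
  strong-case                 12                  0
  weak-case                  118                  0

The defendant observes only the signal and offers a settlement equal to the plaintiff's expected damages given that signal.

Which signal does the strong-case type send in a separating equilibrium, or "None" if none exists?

Try strong-case → top litigator, weak-case → standard lawyer:
  If types separate, top litigator earns payment 158 and standard lawyer earns 71.
  Strong-case: top litigator gives 158 − 12 = 146; standard lawyer gives 71 − 0 = 71. No deviation. ✓
  Weak-case: standard lawyer gives 71 − 0 = 71; top litigator gives 158 − 118 = 40. No deviation. ✓
Both hold — the strong-case type sends top litigator.

top litigator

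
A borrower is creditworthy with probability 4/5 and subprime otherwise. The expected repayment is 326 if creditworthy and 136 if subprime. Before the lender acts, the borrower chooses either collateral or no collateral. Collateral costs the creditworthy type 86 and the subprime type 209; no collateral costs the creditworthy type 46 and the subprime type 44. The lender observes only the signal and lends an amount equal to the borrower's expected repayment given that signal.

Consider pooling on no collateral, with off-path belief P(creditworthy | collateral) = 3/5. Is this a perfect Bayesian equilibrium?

Yes

At the pooled signal (no collateral) the lender holds the prior 4/5 and pays 4/5·326 + 1/5·136 = 288. Off-path (collateral) belief 3/5 gives 3/5·326 + 2/5·136 = 250.
Creditworthy: no collateral gives 288 − 46 = 242; collateral gives 250 − 86 = 164. Stays. ✓
Subprime: no collateral gives 288 − 44 = 244; collateral gives 250 − 209 = 41. Stays. ✓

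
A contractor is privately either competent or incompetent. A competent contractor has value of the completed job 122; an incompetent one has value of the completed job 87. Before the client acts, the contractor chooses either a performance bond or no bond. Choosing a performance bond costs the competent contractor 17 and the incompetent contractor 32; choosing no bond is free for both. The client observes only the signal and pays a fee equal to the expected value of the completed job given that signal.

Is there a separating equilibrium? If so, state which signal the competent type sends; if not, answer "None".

None

Try competent → bond, incompetent → no bond:
  If types separate, bond earns payment 122 and no bond earns 87.
  Competent: bond gives 122 − 17 = 105; no bond gives 87 − 0 = 87. No deviation. ✓
  Incompetent: no bond gives 87 − 0 = 87; bond gives 122 − 32 = 90. Would deviate. ✗
Try competent → no bond, incompetent → bond:
  If types separate, no bond earns payment 122 and bond earns 87.
  Competent: no bond gives 122 − 0 = 122; bond gives 87 − 17 = 70. No deviation. ✓
  Incompetent: bond gives 87 − 32 = 55; no bond gives 122 − 0 = 122. Would deviate. ✗
Neither assignment is incentive-compatible.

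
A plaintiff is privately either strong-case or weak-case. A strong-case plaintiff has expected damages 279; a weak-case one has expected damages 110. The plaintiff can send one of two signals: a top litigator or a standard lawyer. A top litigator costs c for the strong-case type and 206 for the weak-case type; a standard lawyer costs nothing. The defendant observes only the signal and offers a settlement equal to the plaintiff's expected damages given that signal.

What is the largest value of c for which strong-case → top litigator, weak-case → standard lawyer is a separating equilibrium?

Under separation: top litigator → strong-case (pays 279); standard lawyer → weak-case (pays 110).
Weak-case: 110 − 0 = 110 ≥ 279 − 206 = 73. Holds regardless of c. ✓
Strong-case: 279 − c ≥ 110 − 0, so c ≤ 279 − 110 = 169.

169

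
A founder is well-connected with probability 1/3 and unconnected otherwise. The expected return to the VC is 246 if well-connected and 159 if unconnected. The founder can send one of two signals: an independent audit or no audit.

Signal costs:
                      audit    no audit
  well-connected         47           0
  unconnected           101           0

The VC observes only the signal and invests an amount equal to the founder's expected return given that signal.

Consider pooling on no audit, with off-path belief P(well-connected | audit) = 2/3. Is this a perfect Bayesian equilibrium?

On the equilibrium path (no audit) the VC holds the prior 1/3 and pays 1/3·246 + 2/3·159 = 188. Off-path (audit) belief 2/3 gives 2/3·246 + 1/3·159 = 217.
Well-connected: no audit gives 188 − 0 = 188; audit gives 217 − 47 = 170. Stays. ✓
Unconnected: no audit gives 188 − 0 = 188; audit gives 217 − 101 = 116. Stays. ✓
Beliefs are Bayes-consistent on-path and both types best-respond.

Yes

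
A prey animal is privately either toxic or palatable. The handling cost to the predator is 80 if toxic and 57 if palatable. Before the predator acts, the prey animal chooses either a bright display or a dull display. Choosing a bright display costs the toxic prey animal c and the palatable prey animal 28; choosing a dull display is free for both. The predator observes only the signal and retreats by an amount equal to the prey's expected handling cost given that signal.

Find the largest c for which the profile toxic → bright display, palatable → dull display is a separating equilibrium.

23

Under separation: bright display → toxic (pays 80); dull display → palatable (pays 57).
Palatable: 57 − 0 = 57 ≥ 80 − 28 = 52. Holds regardless of c. ✓
Toxic: 80 − c ≥ 57 − 0, so c ≤ 80 − 57 = 23.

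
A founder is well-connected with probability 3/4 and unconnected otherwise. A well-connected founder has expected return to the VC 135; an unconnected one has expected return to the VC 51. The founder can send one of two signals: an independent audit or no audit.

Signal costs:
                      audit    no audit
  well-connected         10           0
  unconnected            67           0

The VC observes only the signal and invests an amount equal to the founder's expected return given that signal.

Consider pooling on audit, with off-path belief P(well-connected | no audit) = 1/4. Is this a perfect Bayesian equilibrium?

At the pooled signal (audit) the VC holds the prior 3/4 and pays 3/4·135 + 1/4·51 = 114. Off-path (no audit) belief 1/4 gives 1/4·135 + 3/4·51 = 72.
Well-connected: audit gives 114 − 10 = 104; no audit gives 72 − 0 = 72. Stays. ✓
Unconnected: audit gives 114 − 67 = 47; no audit gives 72 − 0 = 72. Deviates. ✗

No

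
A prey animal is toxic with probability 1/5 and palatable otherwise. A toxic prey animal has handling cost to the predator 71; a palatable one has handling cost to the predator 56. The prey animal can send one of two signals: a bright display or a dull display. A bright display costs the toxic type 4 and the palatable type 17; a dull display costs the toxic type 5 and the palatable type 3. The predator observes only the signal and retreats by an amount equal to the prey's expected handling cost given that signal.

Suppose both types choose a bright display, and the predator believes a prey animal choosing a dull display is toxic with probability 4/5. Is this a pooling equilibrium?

No

On the equilibrium path (bright display) the predator holds the prior 1/5 and pays 1/5·71 + 4/5·56 = 59. Off-path (dull display) belief 4/5 gives 4/5·71 + 1/5·56 = 68.
Toxic: bright display gives 59 − 4 = 55; dull display gives 68 − 5 = 63. Deviates. ✗
Palatable: bright display gives 59 − 17 = 42; dull display gives 68 − 3 = 65. Deviates. ✗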